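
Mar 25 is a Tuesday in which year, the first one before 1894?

From one year to the next, a fixed date's weekday advances by 1, or by 2 when a Feb 29 lies between the two dates.
1894: March 25 is Sunday.
1893: Saturday (−1)
1892: Friday (−1)
1891: Wednesday (−2)
1890: Tuesday (−1)
Mar 25 falls on a Tuesday in 1890.

1890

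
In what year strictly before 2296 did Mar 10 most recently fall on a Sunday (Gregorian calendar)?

From one year to the next, a fixed date's weekday advances by 1, or by 2 when a Feb 29 lies between the two dates.
2296: March 10 is Tuesday.
2295: Sunday (−2)
Mar 10 falls on a Sunday in 2295.

2295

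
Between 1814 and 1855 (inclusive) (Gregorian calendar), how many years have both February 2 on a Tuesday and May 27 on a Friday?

1

Check each year's weekday for February 2 and May 27:
  1814: Wed/Fri  1815: Thu/Sat  1816: Fri/Mon  1817: Sun/Tue  1818: Mon/Wed  1819: Tue/Thu  1820: Wed/Sat  1821: Fri/Sun  1822: Sat/Mon  1823: Sun/Tue  1824: Mon/Thu  1825: Wed/Fri  1826: Thu/Sat  1827: Fri/Sun  …(14 more)…  1842: Wed/Fri  1843: Thu/Sat  1844: Fri/Mon  1845: Sun/Tue  1846: Mon/Wed  1847: Tue/Thu  1848: Wed/Sat  1849: Fri/Sun  1850: Sat/Mon  1851: Sun/Tue  1852: Mon/Thu  1853: Wed/Fri  1854: Thu/Sat  1855: Fri/Sun
Both conditions hold in: 1836 — 1.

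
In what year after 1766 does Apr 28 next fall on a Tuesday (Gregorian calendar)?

1767

From one year to the next, a fixed date's weekday advances by 1, or by 2 when a Feb 29 lies between the two dates.
1766: April 28 is Monday.
1767: Tuesday (+1)
Apr 28 falls on a Tuesday in 1767.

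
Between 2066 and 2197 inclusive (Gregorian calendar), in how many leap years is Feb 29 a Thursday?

4

Leap years in 2066–2197: 32 of them.
Feb 29 weekday advances by 5 (mod 7) from one leap year to the next four years later (or differs when a century non-leap intervenes).
Leap-day weekdays: 2068:Wed 2072:Mon 2076:Sat 2080:Thu✓ 2084:Tue 2088:Sun 2092:Fri 2096:Wed 2104:Fri 2108:Wed 2112:Mon 2116:Sat 2120:Thu✓ …(6 more)… 2148:Thu✓ 2152:Tue 2156:Sun 2160:Fri 2164:Wed 2168:Mon 2172:Sat 2176:Thu✓ 2180:Tue 2184:Sun 2188:Fri 2192:Wed 2196:Mon
Thursday: 2080, 2120, 2148, 2176 → 4.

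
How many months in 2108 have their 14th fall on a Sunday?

Check the 14th of each month of 2108: Jan 14: Sat, Feb 14: Tue, Mar 14: Wed, Apr 14: Sat, May 14: Mon, Jun 14: Thu, Jul 14: Sat, Aug 14: Tue, Sep 14: Fri, Oct 14: Sun, Nov 14: Wed, Dec 14: Fri.
Sunday occurs in October — 1 month.

1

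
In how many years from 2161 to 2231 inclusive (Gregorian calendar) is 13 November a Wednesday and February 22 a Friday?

Check each year's weekday for 13 November and February 22:
  2161: Fri/Sun  2162: Sat/Mon  2163: Sun/Tue  2164: Tue/Wed  2165: Wed/Fri ✓  2166: Thu/Sat  2167: Fri/Sun  2168: Sun/Mon  2169: Mon/Wed  2170: Tue/Thu  2171: Wed/Fri ✓  2172: Fri/Sat  2173: Sat/Mon  2174: Sun/Tue  …(43 more)…  2218: Fri/Sun  2219: Sat/Mon  2220: Mon/Tue  2221: Tue/Thu  2222: Wed/Fri ✓  2223: Thu/Sat  2224: Sat/Sun  2225: Sun/Tue  2226: Mon/Wed  2227: Tue/Thu  2228: Thu/Fri  2229: Fri/Sun  2230: Sat/Mon  2231: Sun/Tue
Both conditions hold in: 2165, 2171, 2182, 2193, 2199, 2205, 2211, 2222 — 8.

8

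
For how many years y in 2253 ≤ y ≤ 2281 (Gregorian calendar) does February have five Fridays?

1

February has 28 days (29 in leap years); it has five Fridays when Friday falls among the first (month-length − 28) days — i.e. when February 1 is Friday in a leap year (never in a common year).
February 1 by year: 2253:Tue 2254:Wed 2255:Thu 2256:Fri✓ 2257:Sun 2258:Mon 2259:Tue 2260:Wed 2261:Fri 2262:Sat 2263:Sun 2264:Mon 2265:Wed 2266:Thu 2267:Fri 2268:Sat 2269:Mon 2270:Tue 2271:Wed 2272:Thu 2273:Sat 2274:Sun 2275:Mon 2276:Tue 2277:Thu 2278:Fri 2279:Sat 2280:Sun 2281:Tue
Years with five Fridays: 2256 → 1.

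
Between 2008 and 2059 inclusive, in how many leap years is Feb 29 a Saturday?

Leap years in 2008–2059: 13 of them.
Feb 29 weekday advances by 5 (mod 7) from one leap year to the next four years later (or differs when a century non-leap intervenes).
Leap-day weekdays: 2008:Fri 2012:Wed 2016:Mon 2020:Sat✓ 2024:Thu 2028:Tue 2032:Sun 2036:Fri 2040:Wed 2044:Mon 2048:Sat✓ 2052:Thu 2056:Tue
Saturday: 2020, 2048 → 2.

2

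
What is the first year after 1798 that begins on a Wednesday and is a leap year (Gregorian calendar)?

Jan 1 advances by 2 weekdays after a leap year and by 1 after a common year.
1798: Jan 1 is Monday.
1799: Tuesday
1800: Wednesday
1801: Thursday
1802: Friday
1803: Saturday
1804: Sunday (leap)
1805: Tuesday
1806: Wednesday
1807: Thursday
1808: Friday (leap)
1809: Sunday
1810: Monday
1811: Tuesday
1812: Wednesday (leap)
1812 begins on a Wednesday and is a leap year.

1812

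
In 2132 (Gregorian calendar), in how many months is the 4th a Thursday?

2

Check the 4th of each month of 2132: Jan 4: Fri, Feb 4: Mon, Mar 4: Tue, Apr 4: Fri, May 4: Sun, Jun 4: Wed, Jul 4: Fri, Aug 4: Mon, Sep 4: Thu, Oct 4: Sat, Nov 4: Tue, Dec 4: Thu.
Thursday occurs in September, December — 2 months.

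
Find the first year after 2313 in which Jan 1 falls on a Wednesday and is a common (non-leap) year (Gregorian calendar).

2319

Jan 1 advances by 2 weekdays after a leap year and by 1 after a common year.
2313: Jan 1 is Wednesday.
2314: Thursday
2315: Friday
2316: Saturday (leap)
2317: Monday
2318: Tuesday
2319: Wednesday
2319 begins on a Wednesday and is a common year.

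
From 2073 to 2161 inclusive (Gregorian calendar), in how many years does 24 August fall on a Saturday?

Track 24 August's weekday year by year (advancing +1, or +2 across a Feb 29):
  2073: Thu  2074: Fri (+1)  2075: Sat (+1) ✓  2076: Mon (+2)  2077: Tue (+1)
  2078: Wed (+1)  2079: Thu (+1)  2080: Sat (+2) ✓  2081: Sun (+1)  2082: Mon (+1)
  2083: Tue (+1)  2084: Thu (+2)  2085: Fri (+1)  2086: Sat (+1) ✓  … (61 more years) …
  2148: Sat (+2) ✓  2149: Sun (+1)  2150: Mon (+1)  2151: Tue (+1)  2152: Thu (+2)
  2153: Fri (+1)  2154: Sat (+1) ✓  2155: Sun (+1)  2156: Tue (+2)  2157: Wed (+1)
  2158: Thu (+1)  2159: Fri (+1)  2160: Sun (+2)  2161: Mon (+1)
Saturday years: 2075, 2080, 2086, 2097, 2109, 2115, 2120, 2126, 2137, 2143, 2148, 2154 — 12 in total.

12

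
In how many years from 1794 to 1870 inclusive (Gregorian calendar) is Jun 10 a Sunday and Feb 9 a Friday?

Check each year's weekday for Jun 10 and Feb 9:
  1794: Tue/Sun  1795: Wed/Mon  1796: Fri/Tue  1797: Sat/Thu  1798: Sun/Fri ✓  1799: Mon/Sat  1800: Tue/Sun  1801: Wed/Mon  1802: Thu/Tue  1803: Fri/Wed  1804: Sun/Thu  1805: Mon/Sat  1806: Tue/Sun  1807: Wed/Mon  …(49 more)…  1857: Wed/Mon  1858: Thu/Tue  1859: Fri/Wed  1860: Sun/Thu  1861: Mon/Sat  1862: Tue/Sun  1863: Wed/Mon  1864: Fri/Tue  1865: Sat/Thu  1866: Sun/Fri ✓  1867: Mon/Sat  1868: Wed/Sun  1869: Thu/Tue  1870: Fri/Wed
Both conditions hold in: 1798, 1810, 1821, 1827, 1838, 1849, 1855, 1866 — 8.

8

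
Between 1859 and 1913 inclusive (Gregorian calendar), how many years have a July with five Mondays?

July has 31 days; it has five Mondays when Monday falls among the first (month-length − 28) days — i.e. when July 1 is one of Monday/Sunday/Saturday.
July 1 by year: 1859:Fri 1860:Sun✓ 1861:Mon✓ 1862:Tue 1863:Wed 1864:Fri 1865:Sat✓ 1866:Sun✓ 1867:Mon✓ 1868:Wed 1869:Thu 1870:Fri 1871:Sat✓ 1872:Mon✓ 1873:Tue …(25 more)… 1899:Sat✓ 1900:Sun✓ 1901:Mon✓ 1902:Tue 1903:Wed 1904:Fri 1905:Sat✓ 1906:Sun✓ 1907:Mon✓ 1908:Wed 1909:Thu 1910:Fri 1911:Sat✓ 1912:Mon✓ 1913:Tue
Years with five Mondays: 1860, 1861, 1865, 1866, 1867, 1871, 1872, 1876, 1877, 1878, 1882, 1883, 1888, 1889, 1893, 1894, 1895, 1899, 1900, 1901, 1905, 1906, 1907, 1911, 1912 → 25.

25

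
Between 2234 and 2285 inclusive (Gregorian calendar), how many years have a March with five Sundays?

March has 31 days; it has five Sundays when Sunday falls among the first (month-length − 28) days — i.e. when March 1 is one of Sunday/Saturday/Friday.
March 1 by year: 2234:Sat✓ 2235:Sun✓ 2236:Tue 2237:Wed 2238:Thu 2239:Fri✓ 2240:Sun✓ 2241:Mon 2242:Tue 2243:Wed 2244:Fri✓ 2245:Sat✓ 2246:Sun✓ 2247:Mon 2248:Wed …(22 more)… 2271:Wed 2272:Fri✓ 2273:Sat✓ 2274:Sun✓ 2275:Mon 2276:Wed 2277:Thu 2278:Fri✓ 2279:Sat✓ 2280:Mon 2281:Tue 2282:Wed 2283:Thu 2284:Sat✓ 2285:Sun✓
Years with five Sundays: 2234, 2235, 2239, 2240, 2244, 2245, 2246, 2250, 2251, 2256, 2257, 2261, 2262, 2263, 2267, 2268, 2272, 2273, 2274, 2278, 2279, 2284, 2285 → 23.

23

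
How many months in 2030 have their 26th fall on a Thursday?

Check the 26th of each month of 2030: Jan 26: Sat, Feb 26: Tue, Mar 26: Tue, Apr 26: Fri, May 26: Sun, Jun 26: Wed, Jul 26: Fri, Aug 26: Mon, Sep 26: Thu, Oct 26: Sat, Nov 26: Tue, Dec 26: Thu.
Thursday occurs in September, December — 2 months.

2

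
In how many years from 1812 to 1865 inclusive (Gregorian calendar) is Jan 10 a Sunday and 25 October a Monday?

Check each year's weekday for Jan 10 and 25 October:
  1812: Fri/Sun  1813: Sun/Mon ✓  1814: Mon/Tue  1815: Tue/Wed  1816: Wed/Fri  1817: Fri/Sat  1818: Sat/Sun  1819: Sun/Mon ✓  1820: Mon/Wed  1821: Wed/Thu  1822: Thu/Fri  1823: Fri/Sat  1824: Sat/Mon  1825: Mon/Tue  …(26 more)…  1852: Sat/Mon  1853: Mon/Tue  1854: Tue/Wed  1855: Wed/Thu  1856: Thu/Sat  1857: Sat/Sun  1858: Sun/Mon ✓  1859: Mon/Tue  1860: Tue/Thu  1861: Thu/Fri  1862: Fri/Sat  1863: Sat/Sun  1864: Sun/Tue  1865: Tue/Wed
Both conditions hold in: 1813, 1819, 1830, 1841, 1847, 1858 — 6.

6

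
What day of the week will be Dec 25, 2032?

January 1, 2032 is a Thursday.
December 25 is day 360 of the year, i.e. 359 days after Jan 1.
359 mod 7 = 2, so advance 2 weekdays from Thursday: Saturday.

Saturday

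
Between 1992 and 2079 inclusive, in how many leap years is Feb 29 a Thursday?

3

Leap years in 1992–2079: 22 of them.
Feb 29 weekday advances by 5 (mod 7) from one leap year to the next four years later (or differs when a century non-leap intervenes).
Leap-day weekdays: 1992:Sat 1996:Thu✓ 2000:Tue 2004:Sun 2008:Fri 2012:Wed 2016:Mon 2020:Sat 2024:Thu✓ 2028:Tue 2032:Sun 2036:Fri 2040:Wed 2044:Mon 2048:Sat 2052:Thu✓ 2056:Tue 2060:Sun 2064:Fri 2068:Wed 2072:Mon 2076:Sat
Thursday: 1996, 2024, 2052 → 3.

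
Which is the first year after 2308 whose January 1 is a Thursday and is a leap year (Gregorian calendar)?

Jan 1 advances by 2 weekdays after a leap year and by 1 after a common year.
2308: Jan 1 is Wednesday (leap).
2309: Friday
2310: Saturday
2311: Sunday
2312: Monday (leap)
2313: Wednesday
2314: Thursday
2315: Friday
2316: Saturday (leap)
2317: Monday
2318: Tuesday
2319: Wednesday
2320: Thursday (leap)
2320 begins on a Thursday and is a leap year.

2320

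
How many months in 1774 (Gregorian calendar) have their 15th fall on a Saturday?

Check the 15th of each month of 1774: Jan 15: Sat, Feb 15: Tue, Mar 15: Tue, Apr 15: Fri, May 15: Sun, Jun 15: Wed, Jul 15: Fri, Aug 15: Mon, Sep 15: Thu, Oct 15: Sat, Nov 15: Tue, Dec 15: Thu.
Saturday occurs in January, October — 2 months.

2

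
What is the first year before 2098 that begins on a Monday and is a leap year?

Jan 1 advances by 2 weekdays after a leap year and by 1 after a common year.
2098: Jan 1 is Wednesday.
2097: Tuesday
2096: Sunday (leap)
2095: Saturday
2094: Friday
2093: Thursday
2092: Tuesday (leap)
2091: Monday
2090: Sunday
2089: Saturday
2088: Thursday (leap)
2087: Wednesday
2086: Tuesday
2085: Monday
2084: Saturday (leap)
2083: Friday
2082: Thursday
2081: Wednesday
2080: Monday (leap)
2080 begins on a Monday and is a leap year.

2080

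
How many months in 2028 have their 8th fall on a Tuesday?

2

Check the 8th of each month of 2028: Jan 8: Sat, Feb 8: Tue, Mar 8: Wed, Apr 8: Sat, May 8: Mon, Jun 8: Thu, Jul 8: Sat, Aug 8: Tue, Sep 8: Fri, Oct 8: Sun, Nov 8: Wed, Dec 8: Fri.
Tuesday occurs in February, August — 2 months.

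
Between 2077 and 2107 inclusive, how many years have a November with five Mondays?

10

November has 30 days; it has five Mondays when Monday falls among the first (month-length − 28) days — i.e. when November 1 is one of Monday/Sunday.
November 1 by year: 2077:Mon✓ 2078:Tue 2079:Wed 2080:Fri 2081:Sat 2082:Sun✓ 2083:Mon✓ 2084:Wed 2085:Thu 2086:Fri 2087:Sat 2088:Mon✓ 2089:Tue 2090:Wed 2091:Thu 2092:Sat 2093:Sun✓ 2094:Mon✓ 2095:Tue 2096:Thu 2097:Fri 2098:Sat 2099:Sun✓ 2100:Mon✓ 2101:Tue 2102:Wed 2103:Thu 2104:Sat 2105:Sun✓ 2106:Mon✓ 2107:Tue
Years with five Mondays: 2077, 2082, 2083, 2088, 2093, 2094, 2099, 2100, 2105, 2106 → 10.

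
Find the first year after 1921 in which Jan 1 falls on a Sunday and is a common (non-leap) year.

Jan 1 advances by 2 weekdays after a leap year and by 1 after a common year.
1921: Jan 1 is Saturday.
1922: Sunday
1922 begins on a Sunday and is a common year.

1922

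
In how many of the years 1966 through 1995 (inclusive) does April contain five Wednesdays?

April has 30 days; it has five Wednesdays when Wednesday falls among the first (month-length − 28) days — i.e. when April 1 is one of Wednesday/Tuesday.
April 1 by year: 1966:Fri 1967:Sat 1968:Mon 1969:Tue✓ 1970:Wed✓ 1971:Thu 1972:Sat 1973:Sun 1974:Mon 1975:Tue✓ 1976:Thu 1977:Fri 1978:Sat 1979:Sun 1980:Tue✓ 1981:Wed✓ 1982:Thu 1983:Fri 1984:Sun 1985:Mon 1986:Tue✓ 1987:Wed✓ 1988:Fri 1989:Sat 1990:Sun 1991:Mon 1992:Wed✓ 1993:Thu 1994:Fri 1995:Sat
Years with five Wednesdays: 1969, 1970, 1975, 1980, 1981, 1986, 1987, 1992 → 8.

8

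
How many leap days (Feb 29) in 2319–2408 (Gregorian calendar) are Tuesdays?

3

Leap years in 2319–2408: 23 of them.
Feb 29 weekday advances by 5 (mod 7) from one leap year to the next four years later (or differs when a century non-leap intervenes).
Leap-day weekdays: 2320:Sun 2324:Fri 2328:Wed 2332:Mon 2336:Sat 2340:Thu 2344:Tue✓ 2348:Sun 2352:Fri 2356:Wed 2360:Mon 2364:Sat 2368:Thu 2372:Tue✓ 2376:Sun 2380:Fri 2384:Wed 2388:Mon 2392:Sat 2396:Thu 2400:Tue✓ 2404:Sun 2408:Fri
Tuesday: 2344, 2372, 2400 → 3.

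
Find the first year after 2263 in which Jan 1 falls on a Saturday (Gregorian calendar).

Jan 1 advances by 2 weekdays after a leap year and by 1 after a common year.
2263: Jan 1 is Thursday.
2264: Friday (leap)
2265: Sunday
2266: Monday
2267: Tuesday
2268: Wednesday (leap)
2269: Friday
2270: Saturday
2270 begins on a Saturday

2270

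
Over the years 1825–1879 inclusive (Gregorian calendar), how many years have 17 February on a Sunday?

Track 17 February's weekday year by year (advancing +1, or +2 across a Feb 29):
  1825: Thu  1826: Fri (+1)  1827: Sat (+1)  1828: Sun (+1) ✓  1829: Tue (+2)
  1830: Wed (+1)  1831: Thu (+1)  1832: Fri (+1)  1833: Sun (+2) ✓  1834: Mon (+1)
  1835: Tue (+1)  1836: Wed (+1)  1837: Fri (+2)  1838: Sat (+1)  … (27 more years) …
  1866: Sat (+1)  1867: Sun (+1) ✓  1868: Mon (+1)  1869: Wed (+2)  1870: Thu (+1)
  1871: Fri (+1)  1872: Sat (+1)  1873: Mon (+2)  1874: Tue (+1)  1875: Wed (+1)
  1876: Thu (+1)  1877: Sat (+2)  1878: Sun (+1) ✓  1879: Mon (+1)
Sunday years: 1828, 1833, 1839, 1850, 1856, 1861, 1867, 1878 — 8 in total.

8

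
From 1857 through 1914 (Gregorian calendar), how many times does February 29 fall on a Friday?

1

Leap years in 1857–1914: 13 of them.
Feb 29 weekday advances by 5 (mod 7) from one leap year to the next four years later (or differs when a century non-leap intervenes).
Leap-day weekdays: 1860:Wed 1864:Mon 1868:Sat 1872:Thu 1876:Tue 1880:Sun 1884:Fri✓ 1888:Wed 1892:Mon 1896:Sat 1904:Mon 1908:Sat 1912:Thu
Friday: 1884 → 1.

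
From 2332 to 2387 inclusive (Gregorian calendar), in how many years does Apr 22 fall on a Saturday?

8

Track Apr 22's weekday year by year (advancing +1, or +2 across a Feb 29):
  2332: Fri  2333: Sat (+1) ✓  2334: Sun (+1)  2335: Mon (+1)  2336: Wed (+2)
  2337: Thu (+1)  2338: Fri (+1)  2339: Sat (+1) ✓  2340: Mon (+2)  2341: Tue (+1)
  2342: Wed (+1)  2343: Thu (+1)  2344: Sat (+2) ✓  2345: Sun (+1)  … (28 more years) …
  2374: Mon (+1)  2375: Tue (+1)  2376: Thu (+2)  2377: Fri (+1)  2378: Sat (+1) ✓
  2379: Sun (+1)  2380: Tue (+2)  2381: Wed (+1)  2382: Thu (+1)  2383: Fri (+1)
  2384: Sun (+2)  2385: Mon (+1)  2386: Tue (+1)  2387: Wed (+1)
Saturday years: 2333, 2339, 2344, 2350, 2361, 2367, 2372, 2378 — 8 in total.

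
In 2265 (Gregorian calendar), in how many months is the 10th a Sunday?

Check the 10th of each month of 2265: Jan 10: Tue, Feb 10: Fri, Mar 10: Fri, Apr 10: Mon, May 10: Wed, Jun 10: Sat, Jul 10: Mon, Aug 10: Thu, Sep 10: Sun, Oct 10: Tue, Nov 10: Fri, Dec 10: Sun.
Sunday occurs in September, December — 2 months.

2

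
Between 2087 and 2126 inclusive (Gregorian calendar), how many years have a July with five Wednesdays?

17

July has 31 days; it has five Wednesdays when Wednesday falls among the first (month-length − 28) days — i.e. when July 1 is one of Wednesday/Tuesday/Monday.
July 1 by year: 2087:Tue✓ 2088:Thu 2089:Fri 2090:Sat 2091:Sun 2092:Tue✓ 2093:Wed✓ 2094:Thu 2095:Fri 2096:Sun 2097:Mon✓ 2098:Tue✓ 2099:Wed✓ 2100:Thu 2101:Fri …(10 more)… 2112:Fri 2113:Sat 2114:Sun 2115:Mon✓ 2116:Wed✓ 2117:Thu 2118:Fri 2119:Sat 2120:Mon✓ 2121:Tue✓ 2122:Wed✓ 2123:Thu 2124:Sat 2125:Sun 2126:Mon✓
Years with five Wednesdays: 2087, 2092, 2093, 2097, 2098, 2099, 2104, 2105, 2109, 2110, 2111, 2115, 2116, 2120, 2121, 2122, 2126 → 17.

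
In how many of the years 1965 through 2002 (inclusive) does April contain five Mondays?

11

April has 30 days; it has five Mondays when Monday falls among the first (month-length − 28) days — i.e. when April 1 is one of Monday/Sunday.
April 1 by year: 1965:Thu 1966:Fri 1967:Sat 1968:Mon✓ 1969:Tue 1970:Wed 1971:Thu 1972:Sat 1973:Sun✓ 1974:Mon✓ 1975:Tue 1976:Thu 1977:Fri 1978:Sat 1979:Sun✓ …(8 more)… 1988:Fri 1989:Sat 1990:Sun✓ 1991:Mon✓ 1992:Wed 1993:Thu 1994:Fri 1995:Sat 1996:Mon✓ 1997:Tue 1998:Wed 1999:Thu 2000:Sat 2001:Sun✓ 2002:Mon✓
Years with five Mondays: 1968, 1973, 1974, 1979, 1984, 1985, 1990, 1991, 1996, 2001, 2002 → 11.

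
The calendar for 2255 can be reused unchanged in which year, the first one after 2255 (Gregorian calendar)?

2266

Two years share a calendar iff Jan 1 falls on the same weekday and both are leap or both are common. 2255: Jan 1 is Monday, common year.
2256: Jan 1 Tuesday, leap
2257: Jan 1 Thursday, common
2258: Jan 1 Friday, common
2259: Jan 1 Saturday, common
2260: Jan 1 Sunday, leap
2261: Jan 1 Tuesday, common
2262: Jan 1 Wednesday, common
2263: Jan 1 Thursday, common
2264: Jan 1 Friday, leap
2265: Jan 1 Sunday, common
2266: Jan 1 Monday, common
2266 matches on both conditions.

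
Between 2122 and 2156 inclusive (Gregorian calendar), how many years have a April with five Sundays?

April has 30 days; it has five Sundays when Sunday falls among the first (month-length − 28) days — i.e. when April 1 is one of Sunday/Saturday.
April 1 by year: 2122:Wed 2123:Thu 2124:Sat✓ 2125:Sun✓ 2126:Mon 2127:Tue 2128:Thu 2129:Fri 2130:Sat✓ 2131:Sun✓ 2132:Tue 2133:Wed 2134:Thu 2135:Fri 2136:Sun✓ …(5 more)… 2142:Sun✓ 2143:Mon 2144:Wed 2145:Thu 2146:Fri 2147:Sat✓ 2148:Mon 2149:Tue 2150:Wed 2151:Thu 2152:Sat✓ 2153:Sun✓ 2154:Mon 2155:Tue 2156:Thu
Years with five Sundays: 2124, 2125, 2130, 2131, 2136, 2141, 2142, 2147, 2152, 2153 → 10.

10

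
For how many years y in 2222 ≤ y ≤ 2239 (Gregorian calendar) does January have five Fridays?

January has 31 days; it has five Fridays when Friday falls among the first (month-length − 28) days — i.e. when January 1 is one of Friday/Thursday/Wednesday.
January 1 by year: 2222:Tue 2223:Wed✓ 2224:Thu✓ 2225:Sat 2226:Sun 2227:Mon 2228:Tue 2229:Thu✓ 2230:Fri✓ 2231:Sat 2232:Sun 2233:Tue 2234:Wed✓ 2235:Thu✓ 2236:Fri✓ 2237:Sun 2238:Mon 2239:Tue
Years with five Fridays: 2223, 2224, 2229, 2230, 2234, 2235, 2236 → 7.

7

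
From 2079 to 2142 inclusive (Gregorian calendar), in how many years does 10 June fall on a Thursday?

9

Track 10 June's weekday year by year (advancing +1, or +2 across a Feb 29):
  2079: Sat  2080: Mon (+2)  2081: Tue (+1)  2082: Wed (+1)  2083: Thu (+1) ✓
  2084: Sat (+2)  2085: Sun (+1)  2086: Mon (+1)  2087: Tue (+1)  2088: Thu (+2) ✓
  2089: Fri (+1)  2090: Sat (+1)  2091: Sun (+1)  2092: Tue (+2)  … (36 more years) …
  2129: Fri (+1)  2130: Sat (+1)  2131: Sun (+1)  2132: Tue (+2)  2133: Wed (+1)
  2134: Thu (+1) ✓  2135: Fri (+1)  2136: Sun (+2)  2137: Mon (+1)  2138: Tue (+1)
  2139: Wed (+1)  2140: Fri (+2)  2141: Sat (+1)  2142: Sun (+1)
Thursday years: 2083, 2088, 2094, 2100, 2106, 2117, 2123, 2128, 2134 — 9 in total.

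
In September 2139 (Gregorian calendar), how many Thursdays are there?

4

September 2139 has 30 days and begins on Tuesday.
The first Thursday is September 3.
Thursdays fall on 3, 10, 17, 24 — that's 4.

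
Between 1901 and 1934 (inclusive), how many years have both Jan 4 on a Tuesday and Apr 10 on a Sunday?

3

Check each year's weekday for Jan 4 and Apr 10:
  1901: Fri/Wed  1902: Sat/Thu  1903: Sun/Fri  1904: Mon/Sun  1905: Wed/Mon  1906: Thu/Tue  1907: Fri/Wed  1908: Sat/Fri  1909: Mon/Sat  1910: Tue/Sun ✓  1911: Wed/Mon  1912: Thu/Wed  1913: Sat/Thu  1914: Sun/Fri  …(6 more)…  1921: Tue/Sun ✓  1922: Wed/Mon  1923: Thu/Tue  1924: Fri/Thu  1925: Sun/Fri  1926: Mon/Sat  1927: Tue/Sun ✓  1928: Wed/Tue  1929: Fri/Wed  1930: Sat/Thu  1931: Sun/Fri  1932: Mon/Sun  1933: Wed/Mon  1934: Thu/Tue
Both conditions hold in: 1910, 1921, 1927 — 3.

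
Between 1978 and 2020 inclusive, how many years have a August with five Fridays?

August has 31 days; it has five Fridays when Friday falls among the first (month-length − 28) days — i.e. when August 1 is one of Friday/Thursday/Wednesday.
August 1 by year: 1978:Tue 1979:Wed✓ 1980:Fri✓ 1981:Sat 1982:Sun 1983:Mon 1984:Wed✓ 1985:Thu✓ 1986:Fri✓ 1987:Sat 1988:Mon 1989:Tue 1990:Wed✓ 1991:Thu✓ 1992:Sat …(13 more)… 2006:Tue 2007:Wed✓ 2008:Fri✓ 2009:Sat 2010:Sun 2011:Mon 2012:Wed✓ 2013:Thu✓ 2014:Fri✓ 2015:Sat 2016:Mon 2017:Tue 2018:Wed✓ 2019:Thu✓ 2020:Sat
Years with five Fridays: 1979, 1980, 1984, 1985, 1986, 1990, 1991, 1996, 1997, 2001, 2002, 2003, 2007, 2008, 2012, 2013, 2014, 2018, 2019 → 19.

19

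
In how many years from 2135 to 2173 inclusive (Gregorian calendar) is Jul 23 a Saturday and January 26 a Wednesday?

Check each year's weekday for Jul 23 and January 26:
  2135: Sat/Wed ✓  2136: Mon/Thu  2137: Tue/Sat  2138: Wed/Sun  2139: Thu/Mon  2140: Sat/Tue  2141: Sun/Thu  2142: Mon/Fri  2143: Tue/Sat  2144: Thu/Sun  2145: Fri/Tue  2146: Sat/Wed ✓  2147: Sun/Thu  2148: Tue/Fri  …(11 more)…  2160: Wed/Sat  2161: Thu/Mon  2162: Fri/Tue  2163: Sat/Wed ✓  2164: Mon/Thu  2165: Tue/Sat  2166: Wed/Sun  2167: Thu/Mon  2168: Sat/Tue  2169: Sun/Thu  2170: Mon/Fri  2171: Tue/Sat  2172: Thu/Sun  2173: Fri/Tue
Both conditions hold in: 2135, 2146, 2157, 2163 — 4.

4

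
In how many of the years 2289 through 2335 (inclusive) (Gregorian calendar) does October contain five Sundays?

October has 31 days; it has five Sundays when Sunday falls among the first (month-length − 28) days — i.e. when October 1 is one of Sunday/Saturday/Friday.
October 1 by year: 2289:Tue 2290:Wed 2291:Thu 2292:Sat✓ 2293:Sun✓ 2294:Mon 2295:Tue 2296:Thu 2297:Fri✓ 2298:Sat✓ 2299:Sun✓ 2300:Mon 2301:Tue 2302:Wed 2303:Thu …(17 more)… 2321:Sat✓ 2322:Sun✓ 2323:Mon 2324:Wed 2325:Thu 2326:Fri✓ 2327:Sat✓ 2328:Mon 2329:Tue 2330:Wed 2331:Thu 2332:Sat✓ 2333:Sun✓ 2334:Mon 2335:Tue
Years with five Sundays: 2292, 2293, 2297, 2298, 2299, 2304, 2305, 2309, 2310, 2311, 2315, 2316, 2320, 2321, 2322, 2326, 2327, 2332, 2333 → 19.

19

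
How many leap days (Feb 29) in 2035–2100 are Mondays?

2

Leap years in 2035–2100: 16 of them.
Feb 29 weekday advances by 5 (mod 7) from one leap year to the next four years later (or differs when a century non-leap intervenes).
Leap-day weekdays: 2036:Fri 2040:Wed 2044:Mon✓ 2048:Sat 2052:Thu 2056:Tue 2060:Sun 2064:Fri 2068:Wed 2072:Mon✓ 2076:Sat 2080:Thu 2084:Tue 2088:Sun 2092:Fri 2096:Wed
Monday: 2044, 2072 → 2.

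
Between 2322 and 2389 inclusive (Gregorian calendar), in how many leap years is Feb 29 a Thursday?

Leap years in 2322–2389: 17 of them.
Feb 29 weekday advances by 5 (mod 7) from one leap year to the next four years later (or differs when a century non-leap intervenes).
Leap-day weekdays: 2324:Fri 2328:Wed 2332:Mon 2336:Sat 2340:Thu✓ 2344:Tue 2348:Sun 2352:Fri 2356:Wed 2360:Mon 2364:Sat 2368:Thu✓ 2372:Tue 2376:Sun 2380:Fri 2384:Wed 2388:Mon
Thursday: 2340, 2368 → 2.

2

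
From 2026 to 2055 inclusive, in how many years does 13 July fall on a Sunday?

Track 13 July's weekday year by year (advancing +1, or +2 across a Feb 29):
  2026: Mon  2027: Tue (+1)  2028: Thu (+2)  2029: Fri (+1)  2030: Sat (+1)
  2031: Sun (+1) ✓  2032: Tue (+2)  2033: Wed (+1)  2034: Thu (+1)  2035: Fri (+1)
  2036: Sun (+2) ✓  2037: Mon (+1)  2038: Tue (+1)  2039: Wed (+1)  2040: Fri (+2)
  2041: Sat (+1)  2042: Sun (+1) ✓  2043: Mon (+1)  2044: Wed (+2)  2045: Thu (+1)
  2046: Fri (+1)  2047: Sat (+1)  2048: Mon (+2)  2049: Tue (+1)  2050: Wed (+1)
  2051: Thu (+1)  2052: Sat (+2)  2053: Sun (+1) ✓  2054: Mon (+1)  2055: Tue (+1)
Sunday years: 2031, 2036, 2042, 2053 — 4 in total.

4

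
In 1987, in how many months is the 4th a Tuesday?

Check the 4th of each month of 1987: Jan 4: Sun, Feb 4: Wed, Mar 4: Wed, Apr 4: Sat, May 4: Mon, Jun 4: Thu, Jul 4: Sat, Aug 4: Tue, Sep 4: Fri, Oct 4: Sun, Nov 4: Wed, Dec 4: Fri.
Tuesday occurs in August — 1 month.

1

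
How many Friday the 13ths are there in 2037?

Check the 13th of each month of 2037: Jan 13: Tue, Feb 13: Fri, Mar 13: Fri, Apr 13: Mon, May 13: Wed, Jun 13: Sat, Jul 13: Mon, Aug 13: Thu, Sep 13: Sun, Oct 13: Tue, Nov 13: Fri, Dec 13: Sun.
Friday occurs in February, March, November — 3 months.

3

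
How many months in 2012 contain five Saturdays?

A month of length L has five Saturdays iff its first Saturday is on day ≤ L−28 (so day 1–3 in a 31-day month, 1–2 in a 30-day month, day 1 in a leap February).
Checking each month of 2012: Jan starts Sun (31d); Feb starts Wed (29d); Mar starts Thu (31d) ✓; Apr starts Sun (30d); May starts Tue (31d); Jun starts Fri (30d) ✓; Jul starts Sun (31d); Aug starts Wed (31d); Sep starts Sat (30d) ✓; Oct starts Mon (31d); Nov starts Thu (30d); Dec starts Sat (31d) ✓.
Five-Saturday months: March, June, September, December → 4.

4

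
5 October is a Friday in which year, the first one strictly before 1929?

From one year to the next, a fixed date's weekday advances by 1, or by 2 when a Feb 29 lies between the two dates.
1929: October 5 is Saturday.
1928: Friday (−1)
5 October falls on a Friday in 1928.

1928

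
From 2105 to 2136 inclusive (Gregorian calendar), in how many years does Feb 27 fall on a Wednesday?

4

Track Feb 27's weekday year by year (advancing +1, or +2 across a Feb 29):
  2105: Fri  2106: Sat (+1)  2107: Sun (+1)  2108: Mon (+1)  2109: Wed (+2) ✓
  2110: Thu (+1)  2111: Fri (+1)  2112: Sat (+1)  2113: Mon (+2)  2114: Tue (+1)
  2115: Wed (+1) ✓  2116: Thu (+1)  2117: Sat (+2)  2118: Sun (+1)  … (4 more years) …
  2123: Sat (+1)  2124: Sun (+1)  2125: Tue (+2)  2126: Wed (+1) ✓  2127: Thu (+1)
  2128: Fri (+1)  2129: Sun (+2)  2130: Mon (+1)  2131: Tue (+1)  2132: Wed (+1) ✓
  2133: Fri (+2)  2134: Sat (+1)  2135: Sun (+1)  2136: Mon (+1)
Wednesday years: 2109, 2115, 2126, 2132 — 4 in total.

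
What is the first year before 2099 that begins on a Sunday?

Jan 1 advances by 2 weekdays after a leap year and by 1 after a common year.
2099: Jan 1 is Thursday.
2098: Wednesday
2097: Tuesday
2096: Sunday (leap)
2096 begins on a Sunday

2096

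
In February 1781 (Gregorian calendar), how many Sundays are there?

4

February 1781 has 28 days and begins on Thursday.
The first Sunday is February 4.
Sundays fall on 4, 11, 18, 25 — that's 4.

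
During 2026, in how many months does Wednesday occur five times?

A month of length L has five Wednesdays iff its first Wednesday is on day ≤ L−28 (so day 1–3 in a 31-day month, 1–2 in a 30-day month, day 1 in a leap February).
Checking each month of 2026: Jan starts Thu (31d); Feb starts Sun (28d); Mar starts Sun (31d); Apr starts Wed (30d) ✓; May starts Fri (31d); Jun starts Mon (30d); Jul starts Wed (31d) ✓; Aug starts Sat (31d); Sep starts Tue (30d) ✓; Oct starts Thu (31d); Nov starts Sun (30d); Dec starts Tue (31d) ✓.
Five-Wednesday months: April, July, September, December → 4.

4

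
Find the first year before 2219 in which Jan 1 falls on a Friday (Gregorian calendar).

2213

Jan 1 advances by 2 weekdays after a leap year and by 1 after a common year.
2219: Jan 1 is Friday.
2218: Thursday
2217: Wednesday
2216: Monday (leap)
2215: Sunday
2214: Saturday
2213: Friday
2213 begins on a Friday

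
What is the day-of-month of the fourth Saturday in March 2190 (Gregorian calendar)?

March 1, 2190 is a Monday, so the first Saturday is the 6th.
The fourth Saturday is 6 + 21 = 27.

27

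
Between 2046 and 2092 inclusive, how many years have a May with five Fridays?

20

May has 31 days; it has five Fridays when Friday falls among the first (month-length − 28) days — i.e. when May 1 is one of Friday/Thursday/Wednesday.
May 1 by year: 2046:Tue 2047:Wed✓ 2048:Fri✓ 2049:Sat 2050:Sun 2051:Mon 2052:Wed✓ 2053:Thu✓ 2054:Fri✓ 2055:Sat 2056:Mon 2057:Tue 2058:Wed✓ 2059:Thu✓ 2060:Sat …(17 more)… 2078:Sun 2079:Mon 2080:Wed✓ 2081:Thu✓ 2082:Fri✓ 2083:Sat 2084:Mon 2085:Tue 2086:Wed✓ 2087:Thu✓ 2088:Sat 2089:Sun 2090:Mon 2091:Tue 2092:Thu✓
Years with five Fridays: 2047, 2048, 2052, 2053, 2054, 2058, 2059, 2064, 2065, 2069, 2070, 2071, 2075, 2076, 2080, 2081, 2082, 2086, 2087, 2092 → 20.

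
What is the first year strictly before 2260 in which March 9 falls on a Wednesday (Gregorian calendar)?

2259

From one year to the next, a fixed date's weekday advances by 1, or by 2 when a Feb 29 lies between the two dates.
2260: March 9 is Friday.
2259: Wednesday (−2)
March 9 falls on a Wednesday in 2259.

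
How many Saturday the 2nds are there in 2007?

1

Check the 2nd of each month of 2007: Jan 2: Tue, Feb 2: Fri, Mar 2: Fri, Apr 2: Mon, May 2: Wed, Jun 2: Sat, Jul 2: Mon, Aug 2: Thu, Sep 2: Sun, Oct 2: Tue, Nov 2: Fri, Dec 2: Sun.
Saturday occurs in June — 1 month.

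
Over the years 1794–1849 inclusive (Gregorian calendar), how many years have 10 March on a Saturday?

Track 10 March's weekday year by year (advancing +1, or +2 across a Feb 29):
  1794: Mon  1795: Tue (+1)  1796: Thu (+2)  1797: Fri (+1)  1798: Sat (+1) ✓
  1799: Sun (+1)  1800: Mon (+1)  1801: Tue (+1)  1802: Wed (+1)  1803: Thu (+1)
  1804: Sat (+2) ✓  1805: Sun (+1)  1806: Mon (+1)  1807: Tue (+1)  … (28 more years) …
  1836: Thu (+2)  1837: Fri (+1)  1838: Sat (+1) ✓  1839: Sun (+1)  1840: Tue (+2)
  1841: Wed (+1)  1842: Thu (+1)  1843: Fri (+1)  1844: Sun (+2)  1845: Mon (+1)
  1846: Tue (+1)  1847: Wed (+1)  1848: Fri (+2)  1849: Sat (+1) ✓
Saturday years: 1798, 1804, 1810, 1821, 1827, 1832, 1838, 1849 — 8 in total.

8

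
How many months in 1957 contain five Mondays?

4

A month of length L has five Mondays iff its first Monday is on day ≤ L−28 (so day 1–3 in a 31-day month, 1–2 in a 30-day month, day 1 in a leap February).
Checking each month of 1957: Jan starts Tue (31d); Feb starts Fri (28d); Mar starts Fri (31d); Apr starts Mon (30d) ✓; May starts Wed (31d); Jun starts Sat (30d); Jul starts Mon (31d) ✓; Aug starts Thu (31d); Sep starts Sun (30d) ✓; Oct starts Tue (31d); Nov starts Fri (30d); Dec starts Sun (31d) ✓.
Five-Monday months: April, July, September, December → 4.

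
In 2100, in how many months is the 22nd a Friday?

2

Check the 22nd of each month of 2100: Jan 22: Fri, Feb 22: Mon, Mar 22: Mon, Apr 22: Thu, May 22: Sat, Jun 22: Tue, Jul 22: Thu, Aug 22: Sun, Sep 22: Wed, Oct 22: Fri, Nov 22: Mon, Dec 22: Wed.
Friday occurs in January, October — 2 months.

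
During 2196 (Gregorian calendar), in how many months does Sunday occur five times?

4

A month of length L has five Sundays iff its first Sunday is on day ≤ L−28 (so day 1–3 in a 31-day month, 1–2 in a 30-day month, day 1 in a leap February).
Checking each month of 2196: Jan starts Fri (31d) ✓; Feb starts Mon (29d); Mar starts Tue (31d); Apr starts Fri (30d); May starts Sun (31d) ✓; Jun starts Wed (30d); Jul starts Fri (31d) ✓; Aug starts Mon (31d); Sep starts Thu (30d); Oct starts Sat (31d) ✓; Nov starts Tue (30d); Dec starts Thu (31d).
Five-Sunday months: January, May, July, October → 4.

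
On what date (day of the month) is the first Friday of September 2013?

September 1, 2013 is a Sunday, so the first Friday is the 6th.
The first Friday is 6 + 0 = 6.

6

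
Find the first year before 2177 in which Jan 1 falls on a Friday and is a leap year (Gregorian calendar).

2168

Jan 1 advances by 2 weekdays after a leap year and by 1 after a common year.
2177: Jan 1 is Wednesday.
2176: Monday (leap)
2175: Sunday
2174: Saturday
2173: Friday
2172: Wednesday (leap)
2171: Tuesday
2170: Monday
2169: Sunday
2168: Friday (leap)
2168 begins on a Friday and is a leap year.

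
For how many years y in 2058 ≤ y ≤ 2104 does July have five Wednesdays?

July has 31 days; it has five Wednesdays when Wednesday falls among the first (month-length − 28) days — i.e. when July 1 is one of Wednesday/Tuesday/Monday.
July 1 by year: 2058:Mon✓ 2059:Tue✓ 2060:Thu 2061:Fri 2062:Sat 2063:Sun 2064:Tue✓ 2065:Wed✓ 2066:Thu 2067:Fri 2068:Sun 2069:Mon✓ 2070:Tue✓ 2071:Wed✓ 2072:Fri …(17 more)… 2090:Sat 2091:Sun 2092:Tue✓ 2093:Wed✓ 2094:Thu 2095:Fri 2096:Sun 2097:Mon✓ 2098:Tue✓ 2099:Wed✓ 2100:Thu 2101:Fri 2102:Sat 2103:Sun 2104:Tue✓
Years with five Wednesdays: 2058, 2059, 2064, 2065, 2069, 2070, 2071, 2075, 2076, 2080, 2081, 2082, 2086, 2087, 2092, 2093, 2097, 2098, 2099, 2104 → 20.

20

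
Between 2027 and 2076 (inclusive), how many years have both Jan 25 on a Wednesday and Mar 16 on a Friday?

Check each year's weekday for Jan 25 and Mar 16:
  2027: Mon/Tue  2028: Tue/Thu  2029: Thu/Fri  2030: Fri/Sat  2031: Sat/Sun  2032: Sun/Tue  2033: Tue/Wed  2034: Wed/Thu  2035: Thu/Fri  2036: Fri/Sun  2037: Sun/Mon  2038: Mon/Tue  2039: Tue/Wed  2040: Wed/Fri ✓  …(22 more)…  2063: Thu/Fri  2064: Fri/Sun  2065: Sun/Mon  2066: Mon/Tue  2067: Tue/Wed  2068: Wed/Fri ✓  2069: Fri/Sat  2070: Sat/Sun  2071: Sun/Mon  2072: Mon/Wed  2073: Wed/Thu  2074: Thu/Fri  2075: Fri/Sat  2076: Sat/Mon
Both conditions hold in: 2040, 2068 — 2.

2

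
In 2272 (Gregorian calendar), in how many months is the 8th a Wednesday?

1

Check the 8th of each month of 2272: Jan 8: Mon, Feb 8: Thu, Mar 8: Fri, Apr 8: Mon, May 8: Wed, Jun 8: Sat, Jul 8: Mon, Aug 8: Thu, Sep 8: Sun, Oct 8: Tue, Nov 8: Fri, Dec 8: Sun.
Wednesday occurs in May — 1 month.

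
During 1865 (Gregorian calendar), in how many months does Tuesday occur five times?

A month of length L has five Tuesdays iff its first Tuesday is on day ≤ L−28 (so day 1–3 in a 31-day month, 1–2 in a 30-day month, day 1 in a leap February).
Checking each month of 1865: Jan starts Sun (31d) ✓; Feb starts Wed (28d); Mar starts Wed (31d); Apr starts Sat (30d); May starts Mon (31d) ✓; Jun starts Thu (30d); Jul starts Sat (31d); Aug starts Tue (31d) ✓; Sep starts Fri (30d); Oct starts Sun (31d) ✓; Nov starts Wed (30d); Dec starts Fri (31d).
Five-Tuesday months: January, May, August, October → 4.

4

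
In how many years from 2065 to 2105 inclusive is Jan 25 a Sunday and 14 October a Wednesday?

Check each year's weekday for Jan 25 and 14 October:
  2065: Sun/Wed ✓  2066: Mon/Thu  2067: Tue/Fri  2068: Wed/Sun  2069: Fri/Mon  2070: Sat/Tue  2071: Sun/Wed ✓  2072: Mon/Fri  2073: Wed/Sat  2074: Thu/Sun  2075: Fri/Mon  2076: Sat/Wed  2077: Mon/Thu  2078: Tue/Fri  …(13 more)…  2092: Fri/Tue  2093: Sun/Wed ✓  2094: Mon/Thu  2095: Tue/Fri  2096: Wed/Sun  2097: Fri/Mon  2098: Sat/Tue  2099: Sun/Wed ✓  2100: Mon/Thu  2101: Tue/Fri  2102: Wed/Sat  2103: Thu/Sun  2104: Fri/Tue  2105: Sun/Wed ✓
Both conditions hold in: 2065, 2071, 2082, 2093, 2099, 2105 — 6.

6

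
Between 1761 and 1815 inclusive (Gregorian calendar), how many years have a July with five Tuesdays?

July has 31 days; it has five Tuesdays when Tuesday falls among the first (month-length − 28) days — i.e. when July 1 is one of Tuesday/Monday/Sunday.
July 1 by year: 1761:Wed 1762:Thu 1763:Fri 1764:Sun✓ 1765:Mon✓ 1766:Tue✓ 1767:Wed 1768:Fri 1769:Sat 1770:Sun✓ 1771:Mon✓ 1772:Wed 1773:Thu 1774:Fri 1775:Sat …(25 more)… 1801:Wed 1802:Thu 1803:Fri 1804:Sun✓ 1805:Mon✓ 1806:Tue✓ 1807:Wed 1808:Fri 1809:Sat 1810:Sun✓ 1811:Mon✓ 1812:Wed 1813:Thu 1814:Fri 1815:Sat
Years with five Tuesdays: 1764, 1765, 1766, 1770, 1771, 1776, 1777, 1781, 1782, 1783, 1787, 1788, 1792, 1793, 1794, 1798, 1799, 1800, 1804, 1805, 1806, 1810, 1811 → 23.

23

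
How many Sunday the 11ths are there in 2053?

1

Check the 11th of each month of 2053: Jan 11: Sat, Feb 11: Tue, Mar 11: Tue, Apr 11: Fri, May 11: Sun, Jun 11: Wed, Jul 11: Fri, Aug 11: Mon, Sep 11: Thu, Oct 11: Sat, Nov 11: Tue, Dec 11: Thu.
Sunday occurs in May — 1 month.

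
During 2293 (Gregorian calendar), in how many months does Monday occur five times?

A month of length L has five Mondays iff its first Monday is on day ≤ L−28 (so day 1–3 in a 31-day month, 1–2 in a 30-day month, day 1 in a leap February).
Checking each month of 2293: Jan starts Sun (31d) ✓; Feb starts Wed (28d); Mar starts Wed (31d); Apr starts Sat (30d); May starts Mon (31d) ✓; Jun starts Thu (30d); Jul starts Sat (31d) ✓; Aug starts Tue (31d); Sep starts Fri (30d); Oct starts Sun (31d) ✓; Nov starts Wed (30d); Dec starts Fri (31d).
Five-Monday months: January, May, July, October → 4.

4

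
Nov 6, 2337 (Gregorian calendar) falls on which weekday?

Saturday

January 1, 2337 is a Friday.
November 6 is day 310 of the year, i.e. 309 days after Jan 1.
309 mod 7 = 1, so advance 1 weekday from Friday: Saturday.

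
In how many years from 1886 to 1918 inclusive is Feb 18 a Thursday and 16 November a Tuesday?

Check each year's weekday for Feb 18 and 16 November:
  1886: Thu/Tue ✓  1887: Fri/Wed  1888: Sat/Fri  1889: Mon/Sat  1890: Tue/Sun  1891: Wed/Mon  1892: Thu/Wed  1893: Sat/Thu  1894: Sun/Fri  1895: Mon/Sat  1896: Tue/Mon  1897: Thu/Tue ✓  1898: Fri/Wed  1899: Sat/Thu  …(5 more)…  1905: Sat/Thu  1906: Sun/Fri  1907: Mon/Sat  1908: Tue/Mon  1909: Thu/Tue ✓  1910: Fri/Wed  1911: Sat/Thu  1912: Sun/Sat  1913: Tue/Sun  1914: Wed/Mon  1915: Thu/Tue ✓  1916: Fri/Thu  1917: Sun/Fri  1918: Mon/Sat
Both conditions hold in: 1886, 1897, 1909, 1915 — 4.

4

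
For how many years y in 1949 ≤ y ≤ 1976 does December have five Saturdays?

December has 31 days; it has five Saturdays when Saturday falls among the first (month-length − 28) days — i.e. when December 1 is one of Saturday/Friday/Thursday.
December 1 by year: 1949:Thu✓ 1950:Fri✓ 1951:Sat✓ 1952:Mon 1953:Tue 1954:Wed 1955:Thu✓ 1956:Sat✓ 1957:Sun 1958:Mon 1959:Tue 1960:Thu✓ 1961:Fri✓ 1962:Sat✓ 1963:Sun 1964:Tue 1965:Wed 1966:Thu✓ 1967:Fri✓ 1968:Sun 1969:Mon 1970:Tue 1971:Wed 1972:Fri✓ 1973:Sat✓ 1974:Sun 1975:Mon 1976:Wed
Years with five Saturdays: 1949, 1950, 1951, 1955, 1956, 1960, 1961, 1962, 1966, 1967, 1972, 1973 → 12.

12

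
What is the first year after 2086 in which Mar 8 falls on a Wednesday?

From one year to the next, a fixed date's weekday advances by 1, or by 2 when a Feb 29 lies between the two dates.
2086: March 8 is Friday.
2087: Saturday (+1)
2088: Monday (+2)
2089: Tuesday (+1)
2090: Wednesday (+1)
Mar 8 falls on a Wednesday in 2090.

2090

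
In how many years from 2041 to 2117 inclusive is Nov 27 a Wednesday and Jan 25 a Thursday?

Check each year's weekday for Nov 27 and Jan 25:
  2041: Wed/Fri  2042: Thu/Sat  2043: Fri/Sun  2044: Sun/Mon  2045: Mon/Wed  2046: Tue/Thu  2047: Wed/Fri  2048: Fri/Sat  2049: Sat/Mon  2050: Sun/Tue  2051: Mon/Wed  2052: Wed/Thu ✓  2053: Thu/Sat  2054: Fri/Sun  …(49 more)…  2104: Thu/Fri  2105: Fri/Sun  2106: Sat/Mon  2107: Sun/Tue  2108: Tue/Wed  2109: Wed/Fri  2110: Thu/Sat  2111: Fri/Sun  2112: Sun/Mon  2113: Mon/Wed  2114: Tue/Thu  2115: Wed/Fri  2116: Fri/Sat  2117: Sat/Mon
Both conditions hold in: 2052, 2080 — 2.

2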